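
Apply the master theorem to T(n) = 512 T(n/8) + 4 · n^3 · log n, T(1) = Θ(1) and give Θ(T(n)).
T(n) = Θ(n^3 · (log n)^2)

Here log_8 512 = 3 and f(n) = 4 · n^3 · log n = Θ(n^(log_8 512) · (log n)^1). This is the extended Case 2 of the master theorem (f matches the critical exponent up to log factors), giving T(n) = Θ(n^(log_8 512) · (log n)^(1+1)) = Θ(n^3 · (log n)^2).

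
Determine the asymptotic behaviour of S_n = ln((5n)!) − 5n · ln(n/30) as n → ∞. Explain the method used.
S_n ~ 5n · (ln 150 − 1) + O(ln n)

Stirling: ln((5n)!) = 5n ln(5n) − 5n + O(ln n).
  S_n = 5n ln(5n) − 5n − 5n ln(n/30) + O(ln n)
      = 5n ln(5n) − 5n ln n + 5n ln 30 − 5n + O(ln n)
      = 5n ln 5 + 5n ln 30 − 5n + O(ln n)
      = 5n (ln 150 − 1) + O(ln n).
Numerically ln(150) − 1 ≈ 4.0106.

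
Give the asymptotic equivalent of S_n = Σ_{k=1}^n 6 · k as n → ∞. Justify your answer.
S_n ~ 3 · n^2

By integral comparison (Euler-Maclaurin), Σ_{k=1}^n 6 · k = 6 · ∫_0^n x^1 dx + O(n) = 6 · n^2/2 = 3 · n^2 + O(n). (Equivalently, Faulhaber's formula gives the same leading term.)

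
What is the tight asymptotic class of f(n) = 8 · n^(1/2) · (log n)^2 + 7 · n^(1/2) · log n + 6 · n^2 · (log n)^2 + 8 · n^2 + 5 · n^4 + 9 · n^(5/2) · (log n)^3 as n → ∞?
f(n) ∈ Θ(n^4)

Compare the terms by growth order. For large n, n^a · (log n)^b dominates n^a' · (log n)^b' iff a > a', or (a = a' and b > b'). Ranking the 6 terms shows the dominant one is 5 · n^4. Hence f(n) ∈ Θ(n^4).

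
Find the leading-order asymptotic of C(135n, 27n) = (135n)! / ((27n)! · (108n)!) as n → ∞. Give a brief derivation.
C(135n, 27n) ~ (3125/256)^(27n) · sqrt(5/(8π·27n))

Write N = 27n. Apply Stirling to each factorial:
  (5N)! ~ sqrt(2π·5N) · (5N/e)^(5N),
  N! ~ sqrt(2π N) · (N/e)^N,
  (4N)! ~ sqrt(2π·4N) · (4N/e)^(4N).
The exponential factors combine to (5N)^(5N) / (N^N · (4N)^(4N)) = 5^(5N)/4^(4N) = (5^5/4^4)^N = (3125/256)^N.
The square-root prefactors combine to sqrt(2π·5N) / (sqrt(2π N)·sqrt(2π·4N)) = sqrt(5 / (2π·4·N)) = sqrt(5/(8π·27n)).
Substituting N = 27n: C(135n, 27n) ~ (3125/256)^(27n) · sqrt(5/(8π·27n)).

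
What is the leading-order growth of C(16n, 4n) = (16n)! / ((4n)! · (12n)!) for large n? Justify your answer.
C(16n, 4n) ~ (256/27)^(4n) · sqrt(2/(3π·4n))

Write N = 4n. Apply Stirling to each factorial:
  (4N)! ~ sqrt(2π·4N) · (4N/e)^(4N),
  N! ~ sqrt(2π N) · (N/e)^N,
  (3N)! ~ sqrt(2π·3N) · (3N/e)^(3N).
The exponential factors combine to (4N)^(4N) / (N^N · (3N)^(3N)) = 4^(4N)/3^(3N) = (4^4/3^3)^N = (256/27)^N.
The square-root prefactors combine to sqrt(2π·4N) / (sqrt(2π N)·sqrt(2π·3N)) = sqrt(4 / (2π·3·N)) = sqrt(2/(3π·4n)).
Substituting N = 4n: C(16n, 4n) ~ (256/27)^(4n) · sqrt(2/(3π·4n)).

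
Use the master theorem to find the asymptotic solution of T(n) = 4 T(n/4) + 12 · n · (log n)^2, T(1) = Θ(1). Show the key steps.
T(n) = Θ(n · (log n)^3)

Here log_4 4 = 1 and f(n) = 12 · n · (log n)^2 = Θ(n^(log_4 4) · (log n)^2). This is the extended Case 2 of the master theorem (f matches the critical exponent up to log factors), giving T(n) = Θ(n^(log_4 4) · (log n)^(2+1)) = Θ(n · (log n)^3).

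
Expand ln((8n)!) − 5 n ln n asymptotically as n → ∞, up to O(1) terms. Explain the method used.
ln((8n)!) − 5 n ln n = 3 n ln n + 8(ln 8 − 1) n + (1/2) ln(2π·8n) + O(1/n)

Stirling: ln((8n)!) = 8n ln(8n) − 8n + (1/2) ln(2π·8n) + O(1/n).
Expand 8n ln(8n) = 8n (ln n + ln 8) = 8n ln n + 8n ln 8.
Subtract 5n ln n: leading term is (8 − 5) n ln n = 3 n ln n. The next term is 8n ln 8 − 8n = 8(ln 8 − 1) n. Then the (1/2) ln(2π·8n) correction.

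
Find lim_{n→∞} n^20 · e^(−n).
lim = 0

Exponentials with base > 1 dominate every fixed polynomial: for any fixed c, n^c / e^n → 0 as n → ∞ (e.g. by the ratio test, or since e^n grows faster than any power of n). Hence n^20 · e^(−n) = n^20 / e^n → 0.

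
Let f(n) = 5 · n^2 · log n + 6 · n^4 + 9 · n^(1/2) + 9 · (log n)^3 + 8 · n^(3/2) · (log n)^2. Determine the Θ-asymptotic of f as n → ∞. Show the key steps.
f(n) ∈ Θ(n^4)

Compare the terms by growth order. For large n, n^a · (log n)^b dominates n^a' · (log n)^b' iff a > a', or (a = a' and b > b'). Ranking the 5 terms shows the dominant one is 6 · n^4. Hence f(n) ∈ Θ(n^4).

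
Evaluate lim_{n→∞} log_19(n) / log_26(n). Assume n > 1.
lim = ln(26) / ln(19) = log_19(26)

Change of base: log_19(n) = ln n / ln 19 and log_26(n) = ln n / ln 26. The ratio is (ln n / ln 19) · (ln 26 / ln n) = ln 26 / ln 19, a constant independent of n. So the limit is ln 26 / ln 19 = log_19(26).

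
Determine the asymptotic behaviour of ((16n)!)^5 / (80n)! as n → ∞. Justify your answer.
((16n)!)^5/(80n)! ~ ((2π·16n)^(4/2) / sqrt(5)) · 5^(−5·16n)  →  0

Write N = 16n. Stirling: N! ~ sqrt(2π N)(N/e)^N and (5N)! ~ sqrt(2π·5N)·(5N/e)^(5N).
  (N!)^5/(5N)! ~ (2π N)^(5/2) (N/e)^(5N) / [sqrt(2π·5N) (5N/e)^(5N)]
     = (2π N)^(5/2) / sqrt(2π·5N) · (N/(5N))^(5N)
     = (2π N)^((5−1)/2) / sqrt(5) · 5^(−5N).
Since 5^5 > 1, the factor 5^(−5N) decays exponentially, so the ratio → 0. Substituting N = 16n gives the stated form.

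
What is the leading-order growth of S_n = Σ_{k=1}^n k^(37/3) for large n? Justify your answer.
S_n ~ (3/40) · n^(40/3)

Integral comparison: Σ_{k=1}^n k^(37/3) = ∫_0^n x^(37/3) dx + O(n^(37/3)). The integral is n^(1 + 37/3) / (1 + 37/3) = n^((37+3)/3) / ((37+3)/3) = (3/40) · n^(40/3).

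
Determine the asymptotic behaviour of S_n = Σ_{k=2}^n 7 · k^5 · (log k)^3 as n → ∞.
S_n ~ 7 · n^6 · (log n)^3 / 6

By integral comparison, S_n = ∫_1^n 7 · x^5 · (log x)^3 dx + O(n^5 · (log n)^3). For the integral, the leading term of ∫_1^n x^5 (log x)^3 dx is n^6/6 · (log n)^3 (by repeated integration by parts; each step lowers the log-exponent and produces a relatively O(1/log n) correction). Hence S_n ~ 7 · n^6 · (log n)^3 / 6.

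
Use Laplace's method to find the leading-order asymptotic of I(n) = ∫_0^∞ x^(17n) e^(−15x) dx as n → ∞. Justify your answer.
I(n) ~ (sqrt(2π·17n) / 15) · (17n/(15e))^(17n)

Write the integrand as exp(17n ln x − 15x) and set f(x) = 17n ln x − 15x. Then f'(x) = 17n/x − 15 = 0 at x* = 17n/15, and f''(x*) = −17n/x*^2 = −15^2/(17n). Laplace's method (interior maximum) gives
  I(n) ~ e^(f(x*)) · sqrt(2π / |f''(x*)|)
        = exp(17n ln(17n/15) − 17n) · sqrt(2π · 17n / 15^2)
        = (17n/15)^(17n) e^(−17n) · sqrt(2π·17n) / 15
        = (sqrt(2π·17n) / 15) · (17n/(15e))^(17n).
This matches Γ(17n+1)/15^(17n+1) with Stirling applied to Γ.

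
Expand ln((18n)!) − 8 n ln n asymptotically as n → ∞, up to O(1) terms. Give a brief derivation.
ln((18n)!) − 8 n ln n = 10 n ln n + 18(ln 18 − 1) n + (1/2) ln(2π·18n) + O(1/n)

Stirling: ln((18n)!) = 18n ln(18n) − 18n + (1/2) ln(2π·18n) + O(1/n).
Expand 18n ln(18n) = 18n (ln n + ln 18) = 18n ln n + 18n ln 18.
Subtract 8n ln n: leading term is (18 − 8) n ln n = 10 n ln n. The next term is 18n ln 18 − 18n = 18(ln 18 − 1) n. Then the (1/2) ln(2π·18n) correction.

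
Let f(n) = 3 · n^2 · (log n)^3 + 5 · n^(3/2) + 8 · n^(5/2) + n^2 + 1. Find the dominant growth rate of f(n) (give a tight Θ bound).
f(n) ∈ Θ(n^(5/2))

Compare the terms by growth order. For large n, n^a · (log n)^b dominates n^a' · (log n)^b' iff a > a', or (a = a' and b > b'). Ranking the 5 terms shows the dominant one is 8 · n^(5/2). Hence f(n) ∈ Θ(n^(5/2)).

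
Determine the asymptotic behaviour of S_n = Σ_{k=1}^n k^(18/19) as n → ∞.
S_n ~ (19/37) · n^(37/19)

Integral comparison: Σ_{k=1}^n k^(18/19) = ∫_0^n x^(18/19) dx + O(n^(18/19)). The integral is n^(1 + 18/19) / (1 + 18/19) = n^((18+19)/19) / ((18+19)/19) = (19/37) · n^(37/19).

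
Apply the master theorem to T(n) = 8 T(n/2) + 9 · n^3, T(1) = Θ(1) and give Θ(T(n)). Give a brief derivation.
T(n) = Θ(n^3 log n)

log_2 8 = 3, and f(n) = 9 · n^3 = Θ(n^(log_2 8)). This is Case 2 of the master theorem: T(n) = Θ(f(n) · log n) = Θ(n^3 log n).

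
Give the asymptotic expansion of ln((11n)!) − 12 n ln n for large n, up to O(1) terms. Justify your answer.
ln((11n)!) − 12 n ln n = −n ln n + 11(ln 11 − 1) n + (1/2) ln(2π·11n) + O(1/n)

Stirling: ln((11n)!) = 11n ln(11n) − 11n + (1/2) ln(2π·11n) + O(1/n).
Expand 11n ln(11n) = 11n (ln n + ln 11) = 11n ln n + 11n ln 11.
Subtract 12n ln n: leading term is (11 − 12) n ln n = −n ln n. The next term is 11n ln 11 − 11n = 11(ln 11 − 1) n. Then the (1/2) ln(2π·11n) correction.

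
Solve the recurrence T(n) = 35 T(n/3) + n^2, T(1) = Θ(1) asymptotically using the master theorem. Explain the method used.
T(n) = Θ(n^(log_3 35))

Master theorem: compare f(n) = n^2 to n^(log_3 35) where log_3 35 ≈ 3.236. Since 2 < log_3 35, we have f(n) = O(n^(log_3 35 − ε)) for some ε > 0 — Case 1. Hence T(n) = Θ(n^(log_3 35)).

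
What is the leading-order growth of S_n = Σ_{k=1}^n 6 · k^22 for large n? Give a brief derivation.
S_n ~ 6 · n^23 / 23

By integral comparison (Euler-Maclaurin), Σ_{k=1}^n 6 · k^22 = 6 · ∫_0^n x^22 dx + O(n^22) = 6 · n^23/23 + O(n^22). (Equivalently, Faulhaber's formula gives the same leading term.)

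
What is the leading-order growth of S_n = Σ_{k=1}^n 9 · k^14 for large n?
S_n ~ 3 · n^15 / 5

By integral comparison (Euler-Maclaurin), Σ_{k=1}^n 9 · k^14 = 9 · ∫_0^n x^14 dx + O(n^14) = 9 · n^15/15 = 3 · n^15 / 5 + O(n^14). (Equivalently, Faulhaber's formula gives the same leading term.)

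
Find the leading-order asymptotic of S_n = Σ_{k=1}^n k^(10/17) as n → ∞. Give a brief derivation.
S_n ~ (17/27) · n^(27/17)

Integral comparison: Σ_{k=1}^n k^(10/17) = ∫_0^n x^(10/17) dx + O(n^(10/17)). The integral is n^(1 + 10/17) / (1 + 10/17) = n^((10+17)/17) / ((10+17)/17) = (17/27) · n^(27/17).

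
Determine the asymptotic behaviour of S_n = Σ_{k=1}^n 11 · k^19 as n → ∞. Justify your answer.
S_n ~ 11 · n^20 / 20

By integral comparison (Euler-Maclaurin), Σ_{k=1}^n 11 · k^19 = 11 · ∫_0^n x^19 dx + O(n^19) = 11 · n^20/20 + O(n^19). (Equivalently, Faulhaber's formula gives the same leading term.)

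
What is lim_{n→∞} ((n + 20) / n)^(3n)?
lim = e^60

Rewrite as (1 + 20/n)^(3n). By the standard limit (1 + x/n)^n → e^x, we have (1 + 20/n)^n → e^20, and raising to the 3rd power gives e^60.
More precisely, ln[(1 + 20/n)^(3n)] = 3n · ln(1 + 20/n) = 3n · (20/n + O(1/n^2)) = 60 + O(1/n) → 60.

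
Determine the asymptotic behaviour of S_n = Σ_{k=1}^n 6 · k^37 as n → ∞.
S_n ~ 3 · n^38 / 19

By integral comparison (Euler-Maclaurin), Σ_{k=1}^n 6 · k^37 = 6 · ∫_0^n x^37 dx + O(n^37) = 6 · n^38/38 = 3 · n^38 / 19 + O(n^37). (Equivalently, Faulhaber's formula gives the same leading term.)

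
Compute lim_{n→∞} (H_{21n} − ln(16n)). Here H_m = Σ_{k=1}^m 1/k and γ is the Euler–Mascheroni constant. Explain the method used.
lim = ln(21/16) + γ

By Euler-Maclaurin, H_m = ln m + γ + O(1/m). So
  H_{21n} − ln(16n) = ln(21n) + γ − ln(16n) + O(1/n)
                       = ln(21/16) + γ + O(1/n).
Hence the limit is ln(21/16) + γ.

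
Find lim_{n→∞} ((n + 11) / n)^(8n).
lim = e^88

Rewrite as (1 + 11/n)^(8n). By the standard limit (1 + x/n)^n → e^x, we have (1 + 11/n)^n → e^11, and raising to the 8th power gives e^88.
More precisely, ln[(1 + 11/n)^(8n)] = 8n · ln(1 + 11/n) = 8n · (11/n + O(1/n^2)) = 88 + O(1/n) → 88.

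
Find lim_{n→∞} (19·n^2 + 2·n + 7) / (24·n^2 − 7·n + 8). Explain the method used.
lim = 19/24

For large n the leading n^2 terms dominate both numerator and denominator. Dividing top and bottom by n^2, every other term tends to 0, leaving 19/24.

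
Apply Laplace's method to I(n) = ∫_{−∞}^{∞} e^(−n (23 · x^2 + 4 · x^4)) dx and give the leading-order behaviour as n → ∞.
I(n) ~ sqrt(π/(23n))

φ(x) = 23 · x^2 + 4 · x^4 has its unique global minimum at x* = 0 (since φ'(x) = 46x + 16x^3 = 0 only at x = 0 for real x with both coefficients positive, and φ → ∞ as |x| → ∞). At x* = 0, φ(0) = 0 and φ''(0) = 46. Laplace's method then gives
  I(n) ~ sqrt(2π / (n · φ''(0))) · e^(−n φ(0)) = sqrt(2π / (46n)) = sqrt(π/(23n)).
The 4 · x^4 term contributes only at subleading order (an O(1/n) relative correction).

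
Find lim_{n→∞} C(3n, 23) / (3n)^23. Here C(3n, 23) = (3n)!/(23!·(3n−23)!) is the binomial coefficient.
lim = 1/23! = 1/25852016738884976640000

With N = 3n → ∞: C(N, 23) / N^23 = [N(N−1)…(N−22)] / (23! · N^23) = (1/23!) · 1 · (1 − 1/(3n)) · … · (1 − 22/(3n)). Each factor → 1 as N → ∞, so the limit is 1/23! = 1/25852016738884976640000.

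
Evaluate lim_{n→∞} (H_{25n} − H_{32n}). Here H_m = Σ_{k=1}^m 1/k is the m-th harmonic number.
lim = ln(25/32)

Euler-Maclaurin gives H_m = ln m + γ + 1/(2m) + O(1/m^2). The γ and O(1/m) terms cancel in the difference:
  H_{25n} − H_{32n} = ln(25n) − ln(32n) + O(1/n) = ln(25/32) + O(1/n).
Hence the limit is ln(25/32).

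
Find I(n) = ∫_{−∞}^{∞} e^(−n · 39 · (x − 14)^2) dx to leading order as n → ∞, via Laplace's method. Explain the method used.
I(n) = sqrt(π/(39n))

Here φ(x) = 39 · (x − 14)^2 has its unique minimum at x* = 14 with φ(x*) = 0 and φ''(x*) = 78. Laplace's method gives
  I(n) ~ e^(−n φ(x*)) · sqrt(2π / (n · φ''(x*))) = sqrt(2π / (78n)) = sqrt(π/(39n)).
This is exact: substituting u = (x − 14)·sqrt(39n) gives I(n) = (1/sqrt(39n)) ∫_{−∞}^{∞} e^(−u^2) du = sqrt(π/(39n)).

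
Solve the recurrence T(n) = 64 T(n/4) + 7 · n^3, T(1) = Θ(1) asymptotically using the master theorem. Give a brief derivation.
T(n) = Θ(n^3 log n)

log_4 64 = 3, and f(n) = 7 · n^3 = Θ(n^(log_4 64)). This is Case 2 of the master theorem: T(n) = Θ(f(n) · log n) = Θ(n^3 log n).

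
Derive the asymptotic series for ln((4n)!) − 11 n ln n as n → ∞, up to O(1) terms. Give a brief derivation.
ln((4n)!) − 11 n ln n = −7 n ln n + 4(ln 4 − 1) n + (1/2) ln(2π·4n) + O(1/n)

Stirling: ln((4n)!) = 4n ln(4n) − 4n + (1/2) ln(2π·4n) + O(1/n).
Expand 4n ln(4n) = 4n (ln n + ln 4) = 4n ln n + 4n ln 4.
Subtract 11n ln n: leading term is (4 − 11) n ln n = −7 n ln n. The next term is 4n ln 4 − 4n = 4(ln 4 − 1) n. Then the (1/2) ln(2π·4n) correction.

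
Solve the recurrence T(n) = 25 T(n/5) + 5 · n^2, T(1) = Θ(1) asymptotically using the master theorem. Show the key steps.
T(n) = Θ(n^2 log n)

log_5 25 = 2, and f(n) = 5 · n^2 = Θ(n^(log_5 25)). This is Case 2 of the master theorem: T(n) = Θ(f(n) · log n) = Θ(n^2 log n).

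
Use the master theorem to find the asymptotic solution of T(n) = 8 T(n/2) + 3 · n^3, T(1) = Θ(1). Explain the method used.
T(n) = Θ(n^3 log n)

log_2 8 = 3, and f(n) = 3 · n^3 = Θ(n^(log_2 8)). This is Case 2 of the master theorem: T(n) = Θ(f(n) · log n) = Θ(n^3 log n).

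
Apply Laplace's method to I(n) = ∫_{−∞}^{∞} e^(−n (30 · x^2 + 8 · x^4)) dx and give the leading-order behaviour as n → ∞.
I(n) ~ sqrt(π/(30n))

φ(x) = 30 · x^2 + 8 · x^4 has its unique global minimum at x* = 0 (since φ'(x) = 60x + 32x^3 = 0 only at x = 0 for real x with both coefficients positive, and φ → ∞ as |x| → ∞). At x* = 0, φ(0) = 0 and φ''(0) = 60. Laplace's method then gives
  I(n) ~ sqrt(2π / (n · φ''(0))) · e^(−n φ(0)) = sqrt(2π / (60n)) = sqrt(π/(30n)).
The 8 · x^4 term contributes only at subleading order (an O(1/n) relative correction).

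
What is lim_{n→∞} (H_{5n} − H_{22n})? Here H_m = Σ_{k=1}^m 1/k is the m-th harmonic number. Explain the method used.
lim = ln(5/22)

Euler-Maclaurin gives H_m = ln m + γ + 1/(2m) + O(1/m^2). The γ and O(1/m) terms cancel in the difference:
  H_{5n} − H_{22n} = ln(5n) − ln(22n) + O(1/n) = ln(5/22) + O(1/n).
Hence the limit is ln(5/22).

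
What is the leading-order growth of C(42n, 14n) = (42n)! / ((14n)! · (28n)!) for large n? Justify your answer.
C(42n, 14n) ~ (27/4)^(14n) · sqrt(3/(4π·14n))

Write N = 14n. Apply Stirling to each factorial:
  (3N)! ~ sqrt(2π·3N) · (3N/e)^(3N),
  N! ~ sqrt(2π N) · (N/e)^N,
  (2N)! ~ sqrt(2π·2N) · (2N/e)^(2N).
The exponential factors combine to (3N)^(3N) / (N^N · (2N)^(2N)) = 3^(3N)/2^(2N) = (3^3/2^2)^N = (27/4)^N.
The square-root prefactors combine to sqrt(2π·3N) / (sqrt(2π N)·sqrt(2π·2N)) = sqrt(3 / (2π·2·N)) = sqrt(3/(4π·14n)).
Substituting N = 14n: C(42n, 14n) ~ (27/4)^(14n) · sqrt(3/(4π·14n)).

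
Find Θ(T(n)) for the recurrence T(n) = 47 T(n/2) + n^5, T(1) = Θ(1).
T(n) = Θ(n^(log_2 47))

Master theorem: compare f(n) = n^5 to n^(log_2 47) where log_2 47 ≈ 5.555. Since 5 < log_2 47, we have f(n) = O(n^(log_2 47 − ε)) for some ε > 0 — Case 1. Hence T(n) = Θ(n^(log_2 47)).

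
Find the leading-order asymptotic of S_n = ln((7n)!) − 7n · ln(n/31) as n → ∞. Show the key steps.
S_n ~ 7n · (ln 217 − 1) + O(ln n)

Stirling: ln((7n)!) = 7n ln(7n) − 7n + O(ln n).
  S_n = 7n ln(7n) − 7n − 7n ln(n/31) + O(ln n)
      = 7n ln(7n) − 7n ln n + 7n ln 31 − 7n + O(ln n)
      = 7n ln 7 + 7n ln 31 − 7n + O(ln n)
      = 7n (ln 217 − 1) + O(ln n).
Numerically ln(217) − 1 ≈ 4.3799.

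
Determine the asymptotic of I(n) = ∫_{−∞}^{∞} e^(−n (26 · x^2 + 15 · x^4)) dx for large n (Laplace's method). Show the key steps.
I(n) ~ sqrt(π/(26n))

φ(x) = 26 · x^2 + 15 · x^4 has its unique global minimum at x* = 0 (since φ'(x) = 52x + 60x^3 = 0 only at x = 0 for real x with both coefficients positive, and φ → ∞ as |x| → ∞). At x* = 0, φ(0) = 0 and φ''(0) = 52. Laplace's method then gives
  I(n) ~ sqrt(2π / (n · φ''(0))) · e^(−n φ(0)) = sqrt(2π / (52n)) = sqrt(π/(26n)).
The 15 · x^4 term contributes only at subleading order (an O(1/n) relative correction).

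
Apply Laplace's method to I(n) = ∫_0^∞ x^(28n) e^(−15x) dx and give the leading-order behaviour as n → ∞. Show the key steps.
I(n) ~ (sqrt(2π·28n) / 15) · (28n/(15e))^(28n)

Write the integrand as exp(28n ln x − 15x) and set f(x) = 28n ln x − 15x. Then f'(x) = 28n/x − 15 = 0 at x* = 28n/15, and f''(x*) = −28n/x*^2 = −15^2/(28n). Laplace's method (interior maximum) gives
  I(n) ~ e^(f(x*)) · sqrt(2π / |f''(x*)|)
        = exp(28n ln(28n/15) − 28n) · sqrt(2π · 28n / 15^2)
        = (28n/15)^(28n) e^(−28n) · sqrt(2π·28n) / 15
        = (sqrt(2π·28n) / 15) · (28n/(15e))^(28n).
This matches Γ(28n+1)/15^(28n+1) with Stirling applied to Γ.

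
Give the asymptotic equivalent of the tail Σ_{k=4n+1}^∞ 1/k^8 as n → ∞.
Σ_{k>4n} 1/k^8 ~ 1/(7 · (4n)^7)

Compare to the integral: ∫_{4n}^∞ x^(−8) dx = [−x^(−7)/7]_{4n}^∞ = 1/((8−1)·(4n)^7). Euler-Maclaurin then gives
  Σ_{k>4n} 1/k^8 = ∫_{4n}^∞ dx/x^8 − 1/(2·(4n)^8) + O(1/(4n)^9).
(Equivalently this is ζ(8) − Σ_{k≤4n} 1/k^8.)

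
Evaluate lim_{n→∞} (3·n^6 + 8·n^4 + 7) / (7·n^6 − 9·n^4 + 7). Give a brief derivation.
lim = 3/7

For large n the leading n^6 terms dominate both numerator and denominator. Dividing top and bottom by n^6, every other term tends to 0, leaving 3/7.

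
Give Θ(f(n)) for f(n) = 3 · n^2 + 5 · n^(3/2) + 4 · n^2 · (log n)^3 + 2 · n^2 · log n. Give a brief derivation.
f(n) ∈ Θ(n^2 · (log n)^3)

Compare the terms by growth order. For large n, n^a · (log n)^b dominates n^a' · (log n)^b' iff a > a', or (a = a' and b > b'). Ranking the 4 terms shows the dominant one is 4 · n^2 · (log n)^3. Hence f(n) ∈ Θ(n^2 · (log n)^3).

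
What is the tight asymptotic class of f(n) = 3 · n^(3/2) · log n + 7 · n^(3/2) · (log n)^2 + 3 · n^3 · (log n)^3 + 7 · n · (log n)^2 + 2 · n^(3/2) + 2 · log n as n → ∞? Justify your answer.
f(n) ∈ Θ(n^3 · (log n)^3)

Compare the terms by growth order. For large n, n^a · (log n)^b dominates n^a' · (log n)^b' iff a > a', or (a = a' and b > b'). Ranking the 6 terms shows the dominant one is 3 · n^3 · (log n)^3. Hence f(n) ∈ Θ(n^3 · (log n)^3).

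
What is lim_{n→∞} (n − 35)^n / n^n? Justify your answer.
lim = e^(−35)

Rewrite as (1 − 35/n)^(n). By the standard limit (1 + x/n)^n → e^x, we have (1 − 35/n)^n → e^(−35), and raising to the 1st power gives e^(−35).
More precisely, ln[(1 − 35/n)^(n)] = n · ln(1 − 35/n) = n · (-35/n + O(1/n^2)) = -35 + O(1/n) → -35.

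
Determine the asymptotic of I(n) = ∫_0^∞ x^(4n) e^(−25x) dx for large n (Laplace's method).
I(n) ~ (sqrt(2π·4n) / 25) · (4n/(25e))^(4n)

Write the integrand as exp(4n ln x − 25x) and set f(x) = 4n ln x − 25x. Then f'(x) = 4n/x − 25 = 0 at x* = 4n/25, and f''(x*) = −4n/x*^2 = −25^2/(4n). Laplace's method (interior maximum) gives
  I(n) ~ e^(f(x*)) · sqrt(2π / |f''(x*)|)
        = exp(4n ln(4n/25) − 4n) · sqrt(2π · 4n / 25^2)
        = (4n/25)^(4n) e^(−4n) · sqrt(2π·4n) / 25
        = (sqrt(2π·4n) / 25) · (4n/(25e))^(4n).
This matches Γ(4n+1)/25^(4n+1) with Stirling applied to Γ.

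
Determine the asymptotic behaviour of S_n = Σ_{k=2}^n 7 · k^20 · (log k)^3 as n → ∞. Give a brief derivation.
S_n ~ n^21 · (log n)^3 / 3

By integral comparison, S_n = ∫_1^n 7 · x^20 · (log x)^3 dx + O(n^20 · (log n)^3). For the integral, the leading term of ∫_1^n x^20 (log x)^3 dx is n^21/21 · (log n)^3 (by repeated integration by parts; each step lowers the log-exponent and produces a relatively O(1/log n) correction). Hence S_n ~ n^21 · (log n)^3 / 3.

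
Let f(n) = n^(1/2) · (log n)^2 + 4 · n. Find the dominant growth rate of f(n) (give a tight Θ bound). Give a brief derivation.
f(n) ∈ Θ(n)

Compare the terms by growth order. For large n, n^a · (log n)^b dominates n^a' · (log n)^b' iff a > a', or (a = a' and b > b'). Ranking the 2 terms shows the dominant one is 4 · n. Hence f(n) ∈ Θ(n).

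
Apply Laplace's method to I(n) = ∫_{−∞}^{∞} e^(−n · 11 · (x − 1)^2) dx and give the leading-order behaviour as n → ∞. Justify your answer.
I(n) = sqrt(π/(11n))

Here φ(x) = 11 · (x − 1)^2 has its unique minimum at x* = 1 with φ(x*) = 0 and φ''(x*) = 22. Laplace's method gives
  I(n) ~ e^(−n φ(x*)) · sqrt(2π / (n · φ''(x*))) = sqrt(2π / (22n)) = sqrt(π/(11n)).
This is exact: substituting u = (x − 1)·sqrt(11n) gives I(n) = (1/sqrt(11n)) ∫_{−∞}^{∞} e^(−u^2) du = sqrt(π/(11n)).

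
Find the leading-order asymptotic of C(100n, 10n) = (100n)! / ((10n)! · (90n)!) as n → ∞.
C(100n, 10n) ~ (10000000000/387420489)^(10n) · sqrt(5/(9π·10n))

Write N = 10n. Apply Stirling to each factorial:
  (10N)! ~ sqrt(2π·10N) · (10N/e)^(10N),
  N! ~ sqrt(2π N) · (N/e)^N,
  (9N)! ~ sqrt(2π·9N) · (9N/e)^(9N).
The exponential factors combine to (10N)^(10N) / (N^N · (9N)^(9N)) = 10^(10N)/9^(9N) = (10^10/9^9)^N = (10000000000/387420489)^N.
The square-root prefactors combine to sqrt(2π·10N) / (sqrt(2π N)·sqrt(2π·9N)) = sqrt(10 / (2π·9·N)) = sqrt(5/(9π·10n)).
Substituting N = 10n: C(100n, 10n) ~ (10000000000/387420489)^(10n) · sqrt(5/(9π·10n)).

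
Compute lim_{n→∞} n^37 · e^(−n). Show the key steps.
lim = 0

Exponentials with base > 1 dominate every fixed polynomial: for any fixed c, n^c / e^n → 0 as n → ∞ (e.g. by the ratio test, or since e^n grows faster than any power of n). Hence n^37 · e^(−n) = n^37 / e^n → 0.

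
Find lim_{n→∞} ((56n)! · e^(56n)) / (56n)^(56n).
lim = ∞

Stirling: (56n)! ~ sqrt(2π·56n) · (56n/e)^(56n). Hence
  (56n)! · e^(56n) / (56n)^(56n) ~ sqrt(2π·56n) = sqrt(2π·56) · sqrt(n) → ∞.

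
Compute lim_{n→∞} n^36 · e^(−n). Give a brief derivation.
lim = 0

Exponentials with base > 1 dominate every fixed polynomial: for any fixed c, n^c / e^n → 0 as n → ∞ (e.g. by the ratio test, or since e^n grows faster than any power of n). Hence n^36 · e^(−n) = n^36 / e^n → 0.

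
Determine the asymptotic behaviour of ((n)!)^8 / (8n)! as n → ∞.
((n)!)^8/(8n)! ~ ((2π·n)^(7/2) / sqrt(8)) · 8^(−8·n)  →  0

Write N = n. Stirling: N! ~ sqrt(2π N)(N/e)^N and (8N)! ~ sqrt(2π·8N)·(8N/e)^(8N).
  (N!)^8/(8N)! ~ (2π N)^(8/2) (N/e)^(8N) / [sqrt(2π·8N) (8N/e)^(8N)]
     = (2π N)^(8/2) / sqrt(2π·8N) · (N/(8N))^(8N)
     = (2π N)^((8−1)/2) / sqrt(8) · 8^(−8N).
Since 8^8 > 1, the factor 8^(−8N) decays exponentially, so the ratio → 0. Substituting N = n gives the stated form.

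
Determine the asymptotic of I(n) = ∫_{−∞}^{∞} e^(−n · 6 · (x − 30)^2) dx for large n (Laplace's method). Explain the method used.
I(n) = sqrt(π/(6n))

Here φ(x) = 6 · (x − 30)^2 has its unique minimum at x* = 30 with φ(x*) = 0 and φ''(x*) = 12. Laplace's method gives
  I(n) ~ e^(−n φ(x*)) · sqrt(2π / (n · φ''(x*))) = sqrt(2π / (12n)) = sqrt(π/(6n)).
This is exact: substituting u = (x − 30)·sqrt(6n) gives I(n) = (1/sqrt(6n)) ∫_{−∞}^{∞} e^(−u^2) du = sqrt(π/(6n)).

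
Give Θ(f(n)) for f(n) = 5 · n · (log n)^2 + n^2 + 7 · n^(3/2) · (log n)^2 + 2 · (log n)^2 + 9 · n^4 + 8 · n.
f(n) ∈ Θ(n^4)

Compare the terms by growth order. For large n, n^a · (log n)^b dominates n^a' · (log n)^b' iff a > a', or (a = a' and b > b'). Ranking the 6 terms shows the dominant one is 9 · n^4. Hence f(n) ∈ Θ(n^4).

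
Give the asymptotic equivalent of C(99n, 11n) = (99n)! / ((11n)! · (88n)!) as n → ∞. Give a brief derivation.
C(99n, 11n) ~ (387420489/16777216)^(11n) · sqrt(9/(16π·11n))

Write N = 11n. Apply Stirling to each factorial:
  (9N)! ~ sqrt(2π·9N) · (9N/e)^(9N),
  N! ~ sqrt(2π N) · (N/e)^N,
  (8N)! ~ sqrt(2π·8N) · (8N/e)^(8N).
The exponential factors combine to (9N)^(9N) / (N^N · (8N)^(8N)) = 9^(9N)/8^(8N) = (9^9/8^8)^N = (387420489/16777216)^N.
The square-root prefactors combine to sqrt(2π·9N) / (sqrt(2π N)·sqrt(2π·8N)) = sqrt(9 / (2π·8·N)) = sqrt(9/(16π·11n)).
Substituting N = 11n: C(99n, 11n) ~ (387420489/16777216)^(11n) · sqrt(9/(16π·11n)).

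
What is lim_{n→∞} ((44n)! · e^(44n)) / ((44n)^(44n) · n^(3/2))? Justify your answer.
lim = 0

Stirling: (44n)! ~ sqrt(2π·44n) · (44n/e)^(44n). Hence
  (44n)! · e^(44n) / (44n)^(44n) ~ sqrt(2π·44n).
Dividing by n^(3/2): sqrt(2π·44n) / n^(3/2) = sqrt(2π·44) · n^((1−3)/2), so the expression behaves like sqrt(2π·44) · n^((1−3)/2) → 0.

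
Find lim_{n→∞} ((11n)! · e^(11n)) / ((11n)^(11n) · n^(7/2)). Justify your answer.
lim = 0

Stirling: (11n)! ~ sqrt(2π·11n) · (11n/e)^(11n). Hence
  (11n)! · e^(11n) / (11n)^(11n) ~ sqrt(2π·11n).
Dividing by n^(7/2): sqrt(2π·11n) / n^(7/2) = sqrt(2π·11) · n^((1−7)/2), so the expression behaves like sqrt(2π·11) · n^((1−7)/2) → 0.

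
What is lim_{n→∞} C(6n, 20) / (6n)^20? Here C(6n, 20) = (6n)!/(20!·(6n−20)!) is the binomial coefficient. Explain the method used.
lim = 1/20! = 1/2432902008176640000

With N = 6n → ∞: C(N, 20) / N^20 = [N(N−1)…(N−19)] / (20! · N^20) = (1/20!) · 1 · (1 − 1/(6n)) · … · (1 − 19/(6n)). Each factor → 1 as N → ∞, so the limit is 1/20! = 1/2432902008176640000.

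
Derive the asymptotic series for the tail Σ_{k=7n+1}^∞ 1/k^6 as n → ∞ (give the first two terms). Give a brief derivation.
Σ_{k>7n} 1/k^6 = 1/(5 · (7n)^5) − 1/(2 · (7n)^6) + O(1/(7n)^7)

Compare to the integral: ∫_{7n}^∞ x^(−6) dx = [−x^(−5)/5]_{7n}^∞ = 1/((6−1)·(7n)^5). The Euler-Maclaurin correction adds −f(7n)/2 = −1/(2·(7n)^6). Euler-Maclaurin then gives
  Σ_{k>7n} 1/k^6 = ∫_{7n}^∞ dx/x^6 − 1/(2·(7n)^6) + O(1/(7n)^7).
(Equivalently this is ζ(6) − Σ_{k≤7n} 1/k^6.)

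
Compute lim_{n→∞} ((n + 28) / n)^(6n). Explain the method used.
lim = e^168

Rewrite as (1 + 28/n)^(6n). By the standard limit (1 + x/n)^n → e^x, we have (1 + 28/n)^n → e^28, and raising to the 6th power gives e^168.
More precisely, ln[(1 + 28/n)^(6n)] = 6n · ln(1 + 28/n) = 6n · (28/n + O(1/n^2)) = 168 + O(1/n) → 168.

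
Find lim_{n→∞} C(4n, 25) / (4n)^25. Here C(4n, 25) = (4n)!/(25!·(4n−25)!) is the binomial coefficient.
lim = 1/25! = 1/15511210043330985984000000

With N = 4n → ∞: C(N, 25) / N^25 = [N(N−1)…(N−24)] / (25! · N^25) = (1/25!) · 1 · (1 − 1/(4n)) · … · (1 − 24/(4n)). Each factor → 1 as N → ∞, so the limit is 1/25! = 1/15511210043330985984000000.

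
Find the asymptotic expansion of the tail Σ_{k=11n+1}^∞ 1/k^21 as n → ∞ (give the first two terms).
Σ_{k>11n} 1/k^21 = 1/(20 · (11n)^20) − 1/(2 · (11n)^21) + O(1/(11n)^22)

Compare to the integral: ∫_{11n}^∞ x^(−21) dx = [−x^(−20)/20]_{11n}^∞ = 1/((21−1)·(11n)^20). The Euler-Maclaurin correction adds −f(11n)/2 = −1/(2·(11n)^21). Euler-Maclaurin then gives
  Σ_{k>11n} 1/k^21 = ∫_{11n}^∞ dx/x^21 − 1/(2·(11n)^21) + O(1/(11n)^22).
(Equivalently this is ζ(21) − Σ_{k≤11n} 1/k^21.)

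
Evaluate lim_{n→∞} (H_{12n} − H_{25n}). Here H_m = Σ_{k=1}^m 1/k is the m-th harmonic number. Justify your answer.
lim = ln(12/25)

Euler-Maclaurin gives H_m = ln m + γ + 1/(2m) + O(1/m^2). The γ and O(1/m) terms cancel in the difference:
  H_{12n} − H_{25n} = ln(12n) − ln(25n) + O(1/n) = ln(12/25) + O(1/n).
Hence the limit is ln(12/25).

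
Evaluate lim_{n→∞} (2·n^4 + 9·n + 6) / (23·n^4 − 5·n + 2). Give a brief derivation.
lim = 2/23

For large n the leading n^4 terms dominate both numerator and denominator. Dividing top and bottom by n^4, every other term tends to 0, leaving 2/23.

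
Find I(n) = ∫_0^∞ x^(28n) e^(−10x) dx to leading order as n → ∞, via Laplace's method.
I(n) ~ (sqrt(2π·28n) / 10) · (28n/(10e))^(28n)

Write the integrand as exp(28n ln x − 10x) and set f(x) = 28n ln x − 10x. Then f'(x) = 28n/x − 10 = 0 at x* = 28n/10, and f''(x*) = −28n/x*^2 = −10^2/(28n). Laplace's method (interior maximum) gives
  I(n) ~ e^(f(x*)) · sqrt(2π / |f''(x*)|)
        = exp(28n ln(28n/10) − 28n) · sqrt(2π · 28n / 10^2)
        = (28n/10)^(28n) e^(−28n) · sqrt(2π·28n) / 10
        = (sqrt(2π·28n) / 10) · (28n/(10e))^(28n).
This matches Γ(28n+1)/10^(28n+1) with Stirling applied to Γ.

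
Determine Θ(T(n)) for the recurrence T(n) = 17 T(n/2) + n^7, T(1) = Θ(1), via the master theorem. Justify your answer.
T(n) = Θ(n^7)

log_2 17 ≈ 4.087. f(n) = n^7 dominates n^(log_2 17) since 7 > 4.087, and the regularity condition a·f(n/b) = 17·(n/2)^7 = (17/128)·n^7 ≤ c·f(n) holds with c = 17/128 ≈ 0.133 < 1. So this is Case 3: T(n) = Θ(f(n)) = Θ(n^7).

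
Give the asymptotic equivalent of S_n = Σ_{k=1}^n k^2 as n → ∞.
S_n ~ n^3 / 3

By integral comparison (Euler-Maclaurin), Σ_{k=1}^n k^2 = ∫_0^n x^2 dx + O(n^2) = n^3/3 + O(n^2). (Equivalently, Faulhaber's formula gives the same leading term.)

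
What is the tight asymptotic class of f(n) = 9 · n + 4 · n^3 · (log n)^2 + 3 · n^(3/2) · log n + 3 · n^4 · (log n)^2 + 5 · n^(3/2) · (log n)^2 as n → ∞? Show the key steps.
f(n) ∈ Θ(n^4 · (log n)^2)

Compare the terms by growth order. For large n, n^a · (log n)^b dominates n^a' · (log n)^b' iff a > a', or (a = a' and b > b'). Ranking the 5 terms shows the dominant one is 3 · n^4 · (log n)^2. Hence f(n) ∈ Θ(n^4 · (log n)^2).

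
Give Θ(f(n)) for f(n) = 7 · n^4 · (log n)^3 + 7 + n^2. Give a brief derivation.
f(n) ∈ Θ(n^4 · (log n)^3)

Compare the terms by growth order. For large n, n^a · (log n)^b dominates n^a' · (log n)^b' iff a > a', or (a = a' and b > b'). Ranking the 3 terms shows the dominant one is 7 · n^4 · (log n)^3. Hence f(n) ∈ Θ(n^4 · (log n)^3).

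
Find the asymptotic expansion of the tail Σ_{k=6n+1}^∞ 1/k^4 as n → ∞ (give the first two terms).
Σ_{k>6n} 1/k^4 = 1/(3 · (6n)^3) − 1/(2 · (6n)^4) + O(1/(6n)^5)

Compare to the integral: ∫_{6n}^∞ x^(−4) dx = [−x^(−3)/3]_{6n}^∞ = 1/((4−1)·(6n)^3). The Euler-Maclaurin correction adds −f(6n)/2 = −1/(2·(6n)^4). Euler-Maclaurin then gives
  Σ_{k>6n} 1/k^4 = ∫_{6n}^∞ dx/x^4 − 1/(2·(6n)^4) + O(1/(6n)^5).
(Equivalently this is ζ(4) − Σ_{k≤6n} 1/k^4.)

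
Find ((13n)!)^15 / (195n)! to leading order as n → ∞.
((13n)!)^15/(195n)! ~ ((2π·13n)^(14/2) / sqrt(15)) · 15^(−15·13n)  →  0

Write N = 13n. Stirling: N! ~ sqrt(2π N)(N/e)^N and (15N)! ~ sqrt(2π·15N)·(15N/e)^(15N).
  (N!)^15/(15N)! ~ (2π N)^(15/2) (N/e)^(15N) / [sqrt(2π·15N) (15N/e)^(15N)]
     = (2π N)^(15/2) / sqrt(2π·15N) · (N/(15N))^(15N)
     = (2π N)^((15−1)/2) / sqrt(15) · 15^(−15N).
Since 15^15 > 1, the factor 15^(−15N) decays exponentially, so the ratio → 0. Substituting N = 13n gives the stated form.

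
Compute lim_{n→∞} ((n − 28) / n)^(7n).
lim = e^(−196)

Rewrite as (1 − 28/n)^(7n). By the standard limit (1 + x/n)^n → e^x, we have (1 − 28/n)^n → e^(−28), and raising to the 7th power gives e^(−196).
More precisely, ln[(1 − 28/n)^(7n)] = 7n · ln(1 − 28/n) = 7n · (-28/n + O(1/n^2)) = -196 + O(1/n) → -196.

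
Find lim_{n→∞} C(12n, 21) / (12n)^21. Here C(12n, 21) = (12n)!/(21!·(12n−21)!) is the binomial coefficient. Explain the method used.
lim = 1/21! = 1/51090942171709440000

With N = 12n → ∞: C(N, 21) / N^21 = [N(N−1)…(N−20)] / (21! · N^21) = (1/21!) · 1 · (1 − 1/(12n)) · … · (1 − 20/(12n)). Each factor → 1 as N → ∞, so the limit is 1/21! = 1/51090942171709440000.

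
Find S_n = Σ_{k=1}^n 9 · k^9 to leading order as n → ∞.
S_n ~ 9 · n^10 / 10

By integral comparison (Euler-Maclaurin), Σ_{k=1}^n 9 · k^9 = 9 · ∫_0^n x^9 dx + O(n^9) = 9 · n^10/10 + O(n^9). (Equivalently, Faulhaber's formula gives the same leading term.)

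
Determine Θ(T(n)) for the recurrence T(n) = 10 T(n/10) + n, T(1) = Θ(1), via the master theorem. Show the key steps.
T(n) = Θ(n log n)

log_10 10 = 1, and f(n) = n = Θ(n^(log_10 10)). This is Case 2 of the master theorem: T(n) = Θ(f(n) · log n) = Θ(n log n).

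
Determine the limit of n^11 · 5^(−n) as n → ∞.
lim = 0

Exponentials with base > 1 dominate every fixed polynomial: for any fixed c, n^c / 5^n → 0 as n → ∞ (e.g. by the ratio test, or by writing 5^n = e^(n ln 5) and noting e^(n ln 5) / n^c → ∞). Hence n^11 · 5^(−n) = n^11 / 5^n → 0.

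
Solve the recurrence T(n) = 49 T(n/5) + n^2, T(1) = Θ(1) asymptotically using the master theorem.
T(n) = Θ(n^(log_5 49))

Master theorem: compare f(n) = n^2 to n^(log_5 49) where log_5 49 ≈ 2.418. Since 2 < log_5 49, we have f(n) = O(n^(log_5 49 − ε)) for some ε > 0 — Case 1. Hence T(n) = Θ(n^(log_5 49)).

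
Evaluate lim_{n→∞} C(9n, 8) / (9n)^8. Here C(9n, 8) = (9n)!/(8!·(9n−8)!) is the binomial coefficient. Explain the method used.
lim = 1/8! = 1/40320

With N = 9n → ∞: C(N, 8) / N^8 = [N(N−1)…(N−7)] / (8! · N^8) = (1/8!) · 1 · (1 − 1/(9n)) · … · (1 − 7/(9n)). Each factor → 1 as N → ∞, so the limit is 1/8! = 1/40320.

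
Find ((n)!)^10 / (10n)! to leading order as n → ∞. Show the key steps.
((n)!)^10/(10n)! ~ ((2π·n)^(9/2) / sqrt(10)) · 10^(−10·n)  →  0

Write N = n. Stirling: N! ~ sqrt(2π N)(N/e)^N and (10N)! ~ sqrt(2π·10N)·(10N/e)^(10N).
  (N!)^10/(10N)! ~ (2π N)^(10/2) (N/e)^(10N) / [sqrt(2π·10N) (10N/e)^(10N)]
     = (2π N)^(10/2) / sqrt(2π·10N) · (N/(10N))^(10N)
     = (2π N)^((10−1)/2) / sqrt(10) · 10^(−10N).
Since 10^10 > 1, the factor 10^(−10N) decays exponentially, so the ratio → 0. Substituting N = n gives the stated form.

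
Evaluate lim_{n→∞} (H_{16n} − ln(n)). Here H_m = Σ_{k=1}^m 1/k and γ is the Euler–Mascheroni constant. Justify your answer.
lim = ln 16 + γ

By Euler-Maclaurin, H_m = ln m + γ + O(1/m). So
  H_{16n} − ln(n) = ln(16n) + γ − ln(n) + O(1/n)
                       = ln(16/1) + γ + O(1/n).
Hence the limit is ln(16/1) + γ.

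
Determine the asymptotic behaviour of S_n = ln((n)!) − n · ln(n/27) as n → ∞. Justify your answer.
S_n ~ n · (ln 27 − 1) + O(ln n)

Stirling: ln((n)!) = n ln(n) − n + O(ln n).
  S_n = n ln(n) − n − n ln(n/27) + O(ln n)
      = n ln(n) − n ln n + n ln 27 − n + O(ln n)
      = n ln 27 − n + O(ln n)
      = n (ln 27 − 1) + O(ln n).
Numerically ln(27) − 1 ≈ 2.2958.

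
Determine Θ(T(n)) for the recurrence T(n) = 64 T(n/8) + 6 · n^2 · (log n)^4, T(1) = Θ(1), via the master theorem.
T(n) = Θ(n^2 · (log n)^5)

Here log_8 64 = 2 and f(n) = 6 · n^2 · (log n)^4 = Θ(n^(log_8 64) · (log n)^4). This is the extended Case 2 of the master theorem (f matches the critical exponent up to log factors), giving T(n) = Θ(n^(log_8 64) · (log n)^(4+1)) = Θ(n^2 · (log n)^5).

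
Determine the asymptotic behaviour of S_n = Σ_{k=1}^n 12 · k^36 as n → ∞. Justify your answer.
S_n ~ 12 · n^37 / 37

By integral comparison (Euler-Maclaurin), Σ_{k=1}^n 12 · k^36 = 12 · ∫_0^n x^36 dx + O(n^36) = 12 · n^37/37 + O(n^36). (Equivalently, Faulhaber's formula gives the same leading term.)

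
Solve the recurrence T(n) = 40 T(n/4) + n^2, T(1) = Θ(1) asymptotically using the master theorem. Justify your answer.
T(n) = Θ(n^(log_4 40))

Master theorem: compare f(n) = n^2 to n^(log_4 40) where log_4 40 ≈ 2.661. Since 2 < log_4 40, we have f(n) = O(n^(log_4 40 − ε)) for some ε > 0 — Case 1. Hence T(n) = Θ(n^(log_4 40)).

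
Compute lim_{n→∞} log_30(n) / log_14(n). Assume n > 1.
lim = ln(14) / ln(30) = log_30(14)

Change of base: log_30(n) = ln n / ln 30 and log_14(n) = ln n / ln 14. The ratio is (ln n / ln 30) · (ln 14 / ln n) = ln 14 / ln 30, a constant independent of n. So the limit is ln 14 / ln 30 = log_30(14).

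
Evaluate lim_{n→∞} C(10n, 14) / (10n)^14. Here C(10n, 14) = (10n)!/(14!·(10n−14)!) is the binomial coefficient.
lim = 1/14! = 1/87178291200

With N = 10n → ∞: C(N, 14) / N^14 = [N(N−1)…(N−13)] / (14! · N^14) = (1/14!) · 1 · (1 − 1/(10n)) · … · (1 − 13/(10n)). Each factor → 1 as N → ∞, so the limit is 1/14! = 1/87178291200.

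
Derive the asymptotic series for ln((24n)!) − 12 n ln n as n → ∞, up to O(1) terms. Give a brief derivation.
ln((24n)!) − 12 n ln n = 12 n ln n + 24(ln 24 − 1) n + (1/2) ln(2π·24n) + O(1/n)

Stirling: ln((24n)!) = 24n ln(24n) − 24n + (1/2) ln(2π·24n) + O(1/n).
Expand 24n ln(24n) = 24n (ln n + ln 24) = 24n ln n + 24n ln 24.
Subtract 12n ln n: leading term is (24 − 12) n ln n = 12 n ln n. The next term is 24n ln 24 − 24n = 24(ln 24 − 1) n. Then the (1/2) ln(2π·24n) correction.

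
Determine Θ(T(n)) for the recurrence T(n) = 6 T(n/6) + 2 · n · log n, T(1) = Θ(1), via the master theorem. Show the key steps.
T(n) = Θ(n · (log n)^2)

Here log_6 6 = 1 and f(n) = 2 · n · log n = Θ(n^(log_6 6) · (log n)^1). This is the extended Case 2 of the master theorem (f matches the critical exponent up to log factors), giving T(n) = Θ(n^(log_6 6) · (log n)^(1+1)) = Θ(n · (log n)^2).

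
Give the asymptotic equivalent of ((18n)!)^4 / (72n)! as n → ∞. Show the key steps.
((18n)!)^4/(72n)! ~ ((2π·18n)^(3/2) / 2) · 4^(−4·18n)  →  0

Write N = 18n. Stirling: N! ~ sqrt(2π N)(N/e)^N and (4N)! ~ sqrt(2π·4N)·(4N/e)^(4N).
  (N!)^4/(4N)! ~ (2π N)^(4/2) (N/e)^(4N) / [sqrt(2π·4N) (4N/e)^(4N)]
     = (2π N)^(4/2) / sqrt(2π·4N) · (N/(4N))^(4N)
     = (2π N)^((4−1)/2) / 2 · 4^(−4N).
Since 4^4 > 1, the factor 4^(−4N) decays exponentially, so the ratio → 0. Substituting N = 18n gives the stated form.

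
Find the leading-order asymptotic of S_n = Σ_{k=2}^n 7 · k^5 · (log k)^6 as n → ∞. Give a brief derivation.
S_n ~ 7 · n^6 · (log n)^6 / 6

By integral comparison, S_n = ∫_1^n 7 · x^5 · (log x)^6 dx + O(n^5 · (log n)^6). For the integral, the leading term of ∫_1^n x^5 (log x)^6 dx is n^6/6 · (log n)^6 (by repeated integration by parts; each step lowers the log-exponent and produces a relatively O(1/log n) correction). Hence S_n ~ 7 · n^6 · (log n)^6 / 6.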